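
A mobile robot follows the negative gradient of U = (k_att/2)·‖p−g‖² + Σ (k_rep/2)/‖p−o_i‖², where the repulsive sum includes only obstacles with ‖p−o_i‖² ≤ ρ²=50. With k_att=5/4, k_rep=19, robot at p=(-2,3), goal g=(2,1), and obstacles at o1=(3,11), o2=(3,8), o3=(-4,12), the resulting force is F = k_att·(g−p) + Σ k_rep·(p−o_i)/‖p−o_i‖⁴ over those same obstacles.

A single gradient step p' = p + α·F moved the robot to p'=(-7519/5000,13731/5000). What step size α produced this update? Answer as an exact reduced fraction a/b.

F_att = 5/4·(g−p) = 5/4·(4,-2) = (5.0000,-2.5000)
o1: d²=89 > ρ²=50 → inactive
o2: d²=50 ≤ ρ²=50; F_rep = 19·(-5,-5)/50² = (-0.0380,-0.0380)
o3: d²=85 > ρ²=50 → inactive
F = F_att + ΣF_rep = (4.9620,-2.5380)
Δp = p'−p = (0.4962,-0.2538); α = Δx/Fx = (2481/5000) / (2481/500) = 1/10
check: Δy/Fy = (-1269/5000) / (-1269/500) = 1/10 ✓

α = 1/10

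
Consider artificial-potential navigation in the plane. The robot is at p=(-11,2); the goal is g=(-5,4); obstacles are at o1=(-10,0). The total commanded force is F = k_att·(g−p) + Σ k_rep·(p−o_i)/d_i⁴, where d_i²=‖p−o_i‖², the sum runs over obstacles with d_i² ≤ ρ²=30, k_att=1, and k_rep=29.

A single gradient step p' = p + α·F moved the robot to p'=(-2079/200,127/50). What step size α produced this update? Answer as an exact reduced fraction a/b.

F_att = 1·(g−p) = 1·(6,2) = (6.0000,2.0000)
o1: d²=5 ≤ ρ²=30; F_rep = 29·(-1,2)/5² = (-1.1600,2.3200)
F = F_att + ΣF_rep = (4.8400,4.3200)
Δp = p'−p = (0.6050,0.5400); α = Δx/Fx = (121/200) / (121/25) = 1/8
check: Δy/Fy = (27/50) / (108/25) = 1/8 ✓

α = 1/8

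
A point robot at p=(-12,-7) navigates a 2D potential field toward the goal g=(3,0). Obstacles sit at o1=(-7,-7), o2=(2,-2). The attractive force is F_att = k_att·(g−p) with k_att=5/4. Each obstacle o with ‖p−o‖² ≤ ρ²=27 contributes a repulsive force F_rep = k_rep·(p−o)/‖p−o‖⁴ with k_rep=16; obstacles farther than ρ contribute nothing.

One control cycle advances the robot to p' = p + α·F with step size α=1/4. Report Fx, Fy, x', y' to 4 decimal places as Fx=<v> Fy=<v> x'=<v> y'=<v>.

F_att = 5/4·(g−p) = 5/4·(15,7) = (18.7500,8.7500)
o1: d²=25 ≤ ρ²=27; F_rep = 16·(-5,0)/25² = (-0.1280,0.0000)
o2: d²=221 > ρ²=27 → inactive
F = F_att + ΣF_rep = (18.6220,8.7500)
p' = p + 1/4·F = (-7.3445,-4.8125)

Fx=18.6220 Fy=8.7500 x'=-7.3445 y'=-4.8125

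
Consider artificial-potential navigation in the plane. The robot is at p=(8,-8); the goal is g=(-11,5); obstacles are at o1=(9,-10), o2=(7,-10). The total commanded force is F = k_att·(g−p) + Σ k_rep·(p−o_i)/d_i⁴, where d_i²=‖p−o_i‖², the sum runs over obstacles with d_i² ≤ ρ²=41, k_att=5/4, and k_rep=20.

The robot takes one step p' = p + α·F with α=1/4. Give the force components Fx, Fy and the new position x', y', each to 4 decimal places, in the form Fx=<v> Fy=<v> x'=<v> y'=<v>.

F_att = 5/4·(g−p) = 5/4·(-19,13) = (-23.7500,16.2500)
o1: d²=5 ≤ ρ²=41; F_rep = 20·(-1,2)/5² = (-0.8000,1.6000)
o2: d²=5 ≤ ρ²=41; F_rep = 20·(1,2)/5² = (0.8000,1.6000)
F = F_att + ΣF_rep = (-23.7500,19.4500)
p' = p + 1/4·F = (2.0625,-3.1375)

Fx=-23.7500 Fy=19.4500 x'=2.0625 y'=-3.1375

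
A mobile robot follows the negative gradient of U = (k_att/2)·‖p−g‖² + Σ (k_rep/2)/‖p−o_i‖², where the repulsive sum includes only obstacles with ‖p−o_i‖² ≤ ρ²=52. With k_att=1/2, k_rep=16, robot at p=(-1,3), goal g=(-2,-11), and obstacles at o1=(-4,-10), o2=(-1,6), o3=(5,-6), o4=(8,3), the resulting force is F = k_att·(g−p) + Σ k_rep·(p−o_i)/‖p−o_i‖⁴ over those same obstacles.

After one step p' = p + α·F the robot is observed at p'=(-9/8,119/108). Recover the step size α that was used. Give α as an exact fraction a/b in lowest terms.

α = 1/4

F_att = 1/2·(g−p) = 1/2·(-1,-14) = (-0.5000,-7.0000)
o1: d²=178 > ρ²=52 → inactive
o2: d²=9 ≤ ρ²=52; F_rep = 16·(0,-3)/9² = (0.0000,-0.5926)
o3: d²=117 > ρ²=52 → inactive
o4: d²=81 > ρ²=52 → inactive
F = F_att + ΣF_rep = (-0.5000,-7.5926)
Δp = p'−p = (-0.1250,-1.8981); α = Δx/Fx = (-1/8) / (-1/2) = 1/4
check: Δy/Fy = (-205/108) / (-205/27) = 1/4 ✓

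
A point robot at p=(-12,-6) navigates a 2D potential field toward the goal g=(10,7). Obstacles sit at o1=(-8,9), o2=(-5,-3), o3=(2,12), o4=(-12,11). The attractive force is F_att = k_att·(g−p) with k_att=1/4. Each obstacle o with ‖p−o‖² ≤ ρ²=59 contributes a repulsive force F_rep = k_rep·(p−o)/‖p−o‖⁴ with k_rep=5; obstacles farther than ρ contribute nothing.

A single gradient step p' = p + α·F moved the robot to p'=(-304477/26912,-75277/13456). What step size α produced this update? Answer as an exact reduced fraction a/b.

F_att = 1/4·(g−p) = 1/4·(22,13) = (5.5000,3.2500)
o1: d²=241 > ρ²=59 → inactive
o2: d²=58 ≤ ρ²=59; F_rep = 5·(-7,-3)/58² = (-0.0104,-0.0045)
o3: d²=520 > ρ²=59 → inactive
o4: d²=289 > ρ²=59 → inactive
F = F_att + ΣF_rep = (5.4896,3.2455)
Δp = p'−p = (0.6862,0.4057); α = Δx/Fx = (18467/26912) / (18467/3364) = 1/8
check: Δy/Fy = (5459/13456) / (5459/1682) = 1/8 ✓

α = 1/8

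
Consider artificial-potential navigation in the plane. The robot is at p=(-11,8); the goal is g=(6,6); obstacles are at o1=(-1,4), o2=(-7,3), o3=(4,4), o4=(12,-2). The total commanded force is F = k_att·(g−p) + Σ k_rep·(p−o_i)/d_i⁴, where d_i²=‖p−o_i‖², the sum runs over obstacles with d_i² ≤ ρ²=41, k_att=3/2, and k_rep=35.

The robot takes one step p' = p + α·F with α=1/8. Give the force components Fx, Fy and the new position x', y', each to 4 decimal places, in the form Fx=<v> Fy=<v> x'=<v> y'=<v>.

F_att = 3/2·(g−p) = 3/2·(17,-2) = (25.5000,-3.0000)
o1: d²=116 > ρ²=41 → inactive
o2: d²=41 ≤ ρ²=41; F_rep = 35·(-4,5)/41² = (-0.0833,0.1041)
o3: d²=241 > ρ²=41 → inactive
o4: d²=629 > ρ²=41 → inactive
F = F_att + ΣF_rep = (25.4167,-2.8959)
p' = p + 1/8·F = (-7.8229,7.6380)

Fx=25.4167 Fy=-2.8959 x'=-7.8229 y'=7.6380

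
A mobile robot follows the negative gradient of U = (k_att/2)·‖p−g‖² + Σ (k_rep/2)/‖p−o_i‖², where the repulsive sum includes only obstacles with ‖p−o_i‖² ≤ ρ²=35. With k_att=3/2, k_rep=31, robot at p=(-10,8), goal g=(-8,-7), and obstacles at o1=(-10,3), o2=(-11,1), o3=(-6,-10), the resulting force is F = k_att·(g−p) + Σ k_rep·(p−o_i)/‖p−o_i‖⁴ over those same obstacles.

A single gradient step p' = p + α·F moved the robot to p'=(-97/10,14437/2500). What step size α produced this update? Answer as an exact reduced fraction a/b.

α = 1/10

F_att = 3/2·(g−p) = 3/2·(2,-15) = (3.0000,-22.5000)
o1: d²=25 ≤ ρ²=35; F_rep = 31·(0,5)/25² = (0.0000,0.2480)
o2: d²=50 > ρ²=35 → inactive
o3: d²=340 > ρ²=35 → inactive
F = F_att + ΣF_rep = (3.0000,-22.2520)
Δp = p'−p = (0.3000,-2.2252); α = Δx/Fx = (3/10) / (3) = 1/10
check: Δy/Fy = (-5563/2500) / (-5563/250) = 1/10 ✓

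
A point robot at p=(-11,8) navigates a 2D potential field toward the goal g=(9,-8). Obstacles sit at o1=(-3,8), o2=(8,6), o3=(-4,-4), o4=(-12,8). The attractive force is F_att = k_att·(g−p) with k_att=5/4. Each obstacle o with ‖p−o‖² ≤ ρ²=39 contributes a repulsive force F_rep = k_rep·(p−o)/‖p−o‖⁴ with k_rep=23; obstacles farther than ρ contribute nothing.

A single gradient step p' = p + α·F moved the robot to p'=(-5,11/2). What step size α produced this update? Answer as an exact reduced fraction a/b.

F_att = 5/4·(g−p) = 5/4·(20,-16) = (25.0000,-20.0000)
o1: d²=64 > ρ²=39 → inactive
o2: d²=365 > ρ²=39 → inactive
o3: d²=193 > ρ²=39 → inactive
o4: d²=1 ≤ ρ²=39; F_rep = 23·(1,0)/1² = (23.0000,0.0000)
F = F_att + ΣF_rep = (48.0000,-20.0000)
Δp = p'−p = (6.0000,-2.5000); α = Δx/Fx = (6) / (48) = 1/8
check: Δy/Fy = (-5/2) / (-20) = 1/8 ✓

α = 1/8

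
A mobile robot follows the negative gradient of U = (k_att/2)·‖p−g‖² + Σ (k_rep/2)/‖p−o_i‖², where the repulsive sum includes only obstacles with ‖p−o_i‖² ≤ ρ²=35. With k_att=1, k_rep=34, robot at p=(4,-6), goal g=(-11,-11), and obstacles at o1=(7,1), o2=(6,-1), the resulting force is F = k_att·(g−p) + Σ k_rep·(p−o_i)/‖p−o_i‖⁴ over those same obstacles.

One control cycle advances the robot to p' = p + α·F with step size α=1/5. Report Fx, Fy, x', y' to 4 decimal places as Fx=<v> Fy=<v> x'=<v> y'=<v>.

Fx=-15.0809 Fy=-5.2021 x'=0.9838 y'=-7.0404

F_att = 1·(g−p) = 1·(-15,-5) = (-15.0000,-5.0000)
o1: d²=58 > ρ²=35 → inactive
o2: d²=29 ≤ ρ²=35; F_rep = 34·(-2,-5)/29² = (-0.0809,-0.2021)
F = F_att + ΣF_rep = (-15.0809,-5.2021)
p' = p + 1/5·F = (0.9838,-7.0404)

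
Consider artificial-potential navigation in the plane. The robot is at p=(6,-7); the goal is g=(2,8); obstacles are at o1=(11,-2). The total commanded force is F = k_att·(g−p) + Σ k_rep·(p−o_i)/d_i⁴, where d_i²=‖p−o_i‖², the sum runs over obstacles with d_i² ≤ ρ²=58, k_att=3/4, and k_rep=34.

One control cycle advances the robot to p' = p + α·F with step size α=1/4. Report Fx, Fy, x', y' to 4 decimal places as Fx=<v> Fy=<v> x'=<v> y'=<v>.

Fx=-3.0680 Fy=11.1820 x'=5.2330 y'=-4.2045

F_att = 3/4·(g−p) = 3/4·(-4,15) = (-3.0000,11.2500)
o1: d²=50 ≤ ρ²=58; F_rep = 34·(-5,-5)/50² = (-0.0680,-0.0680)
F = F_att + ΣF_rep = (-3.0680,11.1820)
p' = p + 1/4·F = (5.2330,-4.2045)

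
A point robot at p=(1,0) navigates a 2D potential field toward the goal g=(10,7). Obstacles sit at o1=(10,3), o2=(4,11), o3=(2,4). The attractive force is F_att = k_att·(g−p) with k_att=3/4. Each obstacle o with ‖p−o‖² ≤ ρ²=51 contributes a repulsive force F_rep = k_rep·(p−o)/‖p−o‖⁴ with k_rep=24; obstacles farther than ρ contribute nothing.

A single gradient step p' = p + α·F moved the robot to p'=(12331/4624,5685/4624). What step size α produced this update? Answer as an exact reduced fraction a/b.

F_att = 3/4·(g−p) = 3/4·(9,7) = (6.7500,5.2500)
o1: d²=90 > ρ²=51 → inactive
o2: d²=130 > ρ²=51 → inactive
o3: d²=17 ≤ ρ²=51; F_rep = 24·(-1,-4)/17² = (-0.0830,-0.3322)
F = F_att + ΣF_rep = (6.6670,4.9178)
Δp = p'−p = (1.6667,1.2295); α = Δx/Fx = (7707/4624) / (7707/1156) = 1/4
check: Δy/Fy = (5685/4624) / (5685/1156) = 1/4 ✓

α = 1/4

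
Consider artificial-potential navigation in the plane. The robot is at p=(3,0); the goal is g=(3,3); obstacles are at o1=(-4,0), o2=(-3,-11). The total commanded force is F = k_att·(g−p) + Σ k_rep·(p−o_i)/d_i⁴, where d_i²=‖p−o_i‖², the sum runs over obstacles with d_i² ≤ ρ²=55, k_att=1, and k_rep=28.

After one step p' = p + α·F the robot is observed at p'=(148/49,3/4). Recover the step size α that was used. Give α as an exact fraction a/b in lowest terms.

F_att = 1·(g−p) = 1·(0,3) = (0.0000,3.0000)
o1: d²=49 ≤ ρ²=55; F_rep = 28·(7,0)/49² = (0.0816,0.0000)
o2: d²=157 > ρ²=55 → inactive
F = F_att + ΣF_rep = (0.0816,3.0000)
Δp = p'−p = (0.0204,0.7500); α = Δx/Fx = (1/49) / (4/49) = 1/4
check: Δy/Fy = (3/4) / (3) = 1/4 ✓

α = 1/4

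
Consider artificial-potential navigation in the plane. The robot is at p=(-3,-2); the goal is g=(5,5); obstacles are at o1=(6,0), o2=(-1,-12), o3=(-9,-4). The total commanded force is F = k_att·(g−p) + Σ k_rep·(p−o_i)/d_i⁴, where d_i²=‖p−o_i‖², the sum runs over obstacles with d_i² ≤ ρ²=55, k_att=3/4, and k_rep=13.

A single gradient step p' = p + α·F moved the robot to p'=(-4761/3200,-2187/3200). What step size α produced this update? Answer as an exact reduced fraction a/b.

F_att = 3/4·(g−p) = 3/4·(8,7) = (6.0000,5.2500)
o1: d²=85 > ρ²=55 → inactive
o2: d²=104 > ρ²=55 → inactive
o3: d²=40 ≤ ρ²=55; F_rep = 13·(6,2)/40² = (0.0488,0.0163)
F = F_att + ΣF_rep = (6.0488,5.2663)
Δp = p'−p = (1.5122,1.3166); α = Δx/Fx = (4839/3200) / (4839/800) = 1/4
check: Δy/Fy = (4213/3200) / (4213/800) = 1/4 ✓

α = 1/4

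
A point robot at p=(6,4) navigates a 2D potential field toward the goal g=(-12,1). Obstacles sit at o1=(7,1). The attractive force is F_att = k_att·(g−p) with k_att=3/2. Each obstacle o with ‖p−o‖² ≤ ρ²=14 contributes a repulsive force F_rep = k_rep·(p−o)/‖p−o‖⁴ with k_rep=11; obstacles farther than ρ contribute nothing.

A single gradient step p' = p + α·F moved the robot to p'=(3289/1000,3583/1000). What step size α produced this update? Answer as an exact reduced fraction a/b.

F_att = 3/2·(g−p) = 3/2·(-18,-3) = (-27.0000,-4.5000)
o1: d²=10 ≤ ρ²=14; F_rep = 11·(-1,3)/10² = (-0.1100,0.3300)
F = F_att + ΣF_rep = (-27.1100,-4.1700)
Δp = p'−p = (-2.7110,-0.4170); α = Δx/Fx = (-2711/1000) / (-2711/100) = 1/10
check: Δy/Fy = (-417/1000) / (-417/100) = 1/10 ✓

α = 1/10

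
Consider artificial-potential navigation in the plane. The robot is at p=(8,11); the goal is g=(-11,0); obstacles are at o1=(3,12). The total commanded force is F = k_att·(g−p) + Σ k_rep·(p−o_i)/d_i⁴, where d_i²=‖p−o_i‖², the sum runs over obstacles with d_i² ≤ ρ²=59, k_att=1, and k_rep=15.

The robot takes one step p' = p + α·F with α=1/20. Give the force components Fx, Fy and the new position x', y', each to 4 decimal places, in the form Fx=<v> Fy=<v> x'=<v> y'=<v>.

F_att = 1·(g−p) = 1·(-19,-11) = (-19.0000,-11.0000)
o1: d²=26 ≤ ρ²=59; F_rep = 15·(5,-1)/26² = (0.1109,-0.0222)
F = F_att + ΣF_rep = (-18.8891,-11.0222)
p' = p + 1/20·F = (7.0555,10.4489)

Fx=-18.8891 Fy=-11.0222 x'=7.0555 y'=10.4489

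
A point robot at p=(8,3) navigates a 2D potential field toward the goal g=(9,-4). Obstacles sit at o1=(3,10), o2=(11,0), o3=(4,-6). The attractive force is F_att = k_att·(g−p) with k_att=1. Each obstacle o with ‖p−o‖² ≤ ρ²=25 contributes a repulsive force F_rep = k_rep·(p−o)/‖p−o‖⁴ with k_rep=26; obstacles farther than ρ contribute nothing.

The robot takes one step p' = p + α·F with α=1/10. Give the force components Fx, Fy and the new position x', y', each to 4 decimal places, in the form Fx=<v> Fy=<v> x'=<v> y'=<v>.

F_att = 1·(g−p) = 1·(1,-7) = (1.0000,-7.0000)
o1: d²=74 > ρ²=25 → inactive
o2: d²=18 ≤ ρ²=25; F_rep = 26·(-3,3)/18² = (-0.2407,0.2407)
o3: d²=97 > ρ²=25 → inactive
F = F_att + ΣF_rep = (0.7593,-6.7593)
p' = p + 1/10·F = (8.0759,2.3241)

Fx=0.7593 Fy=-6.7593 x'=8.0759 y'=2.3241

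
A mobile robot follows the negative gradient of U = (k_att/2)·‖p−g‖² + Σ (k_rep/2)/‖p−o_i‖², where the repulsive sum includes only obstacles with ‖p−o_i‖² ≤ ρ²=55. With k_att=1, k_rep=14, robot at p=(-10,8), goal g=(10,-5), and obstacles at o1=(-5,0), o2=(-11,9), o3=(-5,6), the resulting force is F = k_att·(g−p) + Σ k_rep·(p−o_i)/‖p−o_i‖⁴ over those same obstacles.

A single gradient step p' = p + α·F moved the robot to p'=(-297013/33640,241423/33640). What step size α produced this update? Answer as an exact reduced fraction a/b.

F_att = 1·(g−p) = 1·(20,-13) = (20.0000,-13.0000)
o1: d²=89 > ρ²=55 → inactive
o2: d²=2 ≤ ρ²=55; F_rep = 14·(1,-1)/2² = (3.5000,-3.5000)
o3: d²=29 ≤ ρ²=55; F_rep = 14·(-5,2)/29² = (-0.0832,0.0333)
F = F_att + ΣF_rep = (23.4168,-16.4667)
Δp = p'−p = (1.1708,-0.8233); α = Δx/Fx = (39387/33640) / (39387/1682) = 1/20
check: Δy/Fy = (-27697/33640) / (-27697/1682) = 1/20 ✓

α = 1/20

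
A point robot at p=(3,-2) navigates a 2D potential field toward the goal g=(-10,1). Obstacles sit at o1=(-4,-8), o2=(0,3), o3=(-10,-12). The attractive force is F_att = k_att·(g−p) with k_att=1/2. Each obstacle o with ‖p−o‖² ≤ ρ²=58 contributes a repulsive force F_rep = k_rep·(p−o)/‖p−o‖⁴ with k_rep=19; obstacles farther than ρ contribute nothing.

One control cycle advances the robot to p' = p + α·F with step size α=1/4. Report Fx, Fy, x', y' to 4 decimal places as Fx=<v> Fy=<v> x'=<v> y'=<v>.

Fx=-6.4507 Fy=1.4178 x'=1.3873 y'=-1.6455

F_att = 1/2·(g−p) = 1/2·(-13,3) = (-6.5000,1.5000)
o1: d²=85 > ρ²=58 → inactive
o2: d²=34 ≤ ρ²=58; F_rep = 19·(3,-5)/34² = (0.0493,-0.0822)
o3: d²=269 > ρ²=58 → inactive
F = F_att + ΣF_rep = (-6.4507,1.4178)
p' = p + 1/4·F = (1.3873,-1.6455)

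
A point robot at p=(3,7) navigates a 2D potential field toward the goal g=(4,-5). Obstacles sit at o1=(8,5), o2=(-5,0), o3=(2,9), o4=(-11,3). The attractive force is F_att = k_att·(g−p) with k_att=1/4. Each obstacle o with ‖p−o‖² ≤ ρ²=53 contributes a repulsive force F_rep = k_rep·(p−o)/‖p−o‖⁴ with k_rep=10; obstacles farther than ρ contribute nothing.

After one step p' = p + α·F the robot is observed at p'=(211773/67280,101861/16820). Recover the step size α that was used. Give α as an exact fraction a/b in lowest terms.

α = 1/4

F_att = 1/4·(g−p) = 1/4·(1,-12) = (0.2500,-3.0000)
o1: d²=29 ≤ ρ²=53; F_rep = 10·(-5,2)/29² = (-0.0595,0.0238)
o2: d²=113 > ρ²=53 → inactive
o3: d²=5 ≤ ρ²=53; F_rep = 10·(1,-2)/5² = (0.4000,-0.8000)
o4: d²=212 > ρ²=53 → inactive
F = F_att + ΣF_rep = (0.5905,-3.7762)
Δp = p'−p = (0.1476,-0.9441); α = Δx/Fx = (9933/67280) / (9933/16820) = 1/4
check: Δy/Fy = (-15879/16820) / (-15879/4205) = 1/4 ✓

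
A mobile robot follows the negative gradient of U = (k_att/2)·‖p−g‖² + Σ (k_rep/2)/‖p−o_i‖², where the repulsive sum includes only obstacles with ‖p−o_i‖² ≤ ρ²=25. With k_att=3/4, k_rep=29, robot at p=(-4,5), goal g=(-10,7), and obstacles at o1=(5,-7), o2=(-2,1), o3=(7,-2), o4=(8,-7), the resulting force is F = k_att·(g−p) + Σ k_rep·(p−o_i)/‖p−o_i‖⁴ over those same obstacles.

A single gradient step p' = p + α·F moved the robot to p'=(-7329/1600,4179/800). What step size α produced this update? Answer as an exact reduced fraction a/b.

F_att = 3/4·(g−p) = 3/4·(-6,2) = (-4.5000,1.5000)
o1: d²=225 > ρ²=25 → inactive
o2: d²=20 ≤ ρ²=25; F_rep = 29·(-2,4)/20² = (-0.1450,0.2900)
o3: d²=170 > ρ²=25 → inactive
o4: d²=288 > ρ²=25 → inactive
F = F_att + ΣF_rep = (-4.6450,1.7900)
Δp = p'−p = (-0.5806,0.2238); α = Δx/Fx = (-929/1600) / (-929/200) = 1/8
check: Δy/Fy = (179/800) / (179/100) = 1/8 ✓

α = 1/8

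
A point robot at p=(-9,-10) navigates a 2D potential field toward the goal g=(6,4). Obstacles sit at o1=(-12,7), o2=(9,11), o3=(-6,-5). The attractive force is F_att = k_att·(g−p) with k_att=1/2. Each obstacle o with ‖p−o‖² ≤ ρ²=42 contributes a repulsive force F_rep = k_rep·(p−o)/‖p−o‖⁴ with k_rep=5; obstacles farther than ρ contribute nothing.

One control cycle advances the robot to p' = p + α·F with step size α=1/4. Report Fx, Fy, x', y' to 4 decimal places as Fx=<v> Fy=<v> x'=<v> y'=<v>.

Fx=7.4870 Fy=6.9784 x'=-7.1282 y'=-8.2554

F_att = 1/2·(g−p) = 1/2·(15,14) = (7.5000,7.0000)
o1: d²=298 > ρ²=42 → inactive
o2: d²=765 > ρ²=42 → inactive
o3: d²=34 ≤ ρ²=42; F_rep = 5·(-3,-5)/34² = (-0.0130,-0.0216)
F = F_att + ΣF_rep = (7.4870,6.9784)
p' = p + 1/4·F = (-7.1282,-8.2554)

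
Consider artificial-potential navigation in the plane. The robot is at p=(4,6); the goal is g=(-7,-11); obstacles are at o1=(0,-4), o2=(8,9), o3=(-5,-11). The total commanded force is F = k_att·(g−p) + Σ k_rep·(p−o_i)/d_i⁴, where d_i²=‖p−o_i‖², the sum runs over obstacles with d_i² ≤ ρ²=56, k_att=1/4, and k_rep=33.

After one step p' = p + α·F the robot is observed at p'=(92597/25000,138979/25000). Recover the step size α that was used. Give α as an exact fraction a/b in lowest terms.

F_att = 1/4·(g−p) = 1/4·(-11,-17) = (-2.7500,-4.2500)
o1: d²=116 > ρ²=56 → inactive
o2: d²=25 ≤ ρ²=56; F_rep = 33·(-4,-3)/25² = (-0.2112,-0.1584)
o3: d²=370 > ρ²=56 → inactive
F = F_att + ΣF_rep = (-2.9612,-4.4084)
Δp = p'−p = (-0.2961,-0.4408); α = Δx/Fx = (-7403/25000) / (-7403/2500) = 1/10
check: Δy/Fy = (-11021/25000) / (-11021/2500) = 1/10 ✓

α = 1/10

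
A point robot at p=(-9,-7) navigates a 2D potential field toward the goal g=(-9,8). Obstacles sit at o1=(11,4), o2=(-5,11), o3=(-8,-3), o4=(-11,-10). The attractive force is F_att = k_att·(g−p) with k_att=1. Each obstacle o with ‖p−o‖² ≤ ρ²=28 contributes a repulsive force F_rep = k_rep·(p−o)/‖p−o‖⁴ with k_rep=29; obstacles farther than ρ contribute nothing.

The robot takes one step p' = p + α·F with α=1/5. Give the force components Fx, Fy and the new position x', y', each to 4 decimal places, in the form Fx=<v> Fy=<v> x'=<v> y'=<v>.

Fx=0.2428 Fy=15.1134 x'=-8.9514 y'=-3.9773

F_att = 1·(g−p) = 1·(0,15) = (0.0000,15.0000)
o1: d²=521 > ρ²=28 → inactive
o2: d²=340 > ρ²=28 → inactive
o3: d²=17 ≤ ρ²=28; F_rep = 29·(-1,-4)/17² = (-0.1003,-0.4014)
o4: d²=13 ≤ ρ²=28; F_rep = 29·(2,3)/13² = (0.3432,0.5148)
F = F_att + ΣF_rep = (0.2428,15.1134)
p' = p + 1/5·F = (-8.9514,-3.9773)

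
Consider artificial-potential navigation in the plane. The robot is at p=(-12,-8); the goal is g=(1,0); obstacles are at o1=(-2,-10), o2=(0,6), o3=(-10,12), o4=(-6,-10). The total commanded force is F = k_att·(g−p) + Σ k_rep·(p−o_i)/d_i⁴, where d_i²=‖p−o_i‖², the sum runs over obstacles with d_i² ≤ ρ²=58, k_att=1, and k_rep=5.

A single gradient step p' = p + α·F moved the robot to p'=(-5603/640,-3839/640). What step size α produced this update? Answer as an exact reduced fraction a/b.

F_att = 1·(g−p) = 1·(13,8) = (13.0000,8.0000)
o1: d²=104 > ρ²=58 → inactive
o2: d²=340 > ρ²=58 → inactive
o3: d²=404 > ρ²=58 → inactive
o4: d²=40 ≤ ρ²=58; F_rep = 5·(-6,2)/40² = (-0.0187,0.0063)
F = F_att + ΣF_rep = (12.9812,8.0062)
Δp = p'−p = (3.2453,2.0016); α = Δx/Fx = (2077/640) / (2077/160) = 1/4
check: Δy/Fy = (1281/640) / (1281/160) = 1/4 ✓

α = 1/4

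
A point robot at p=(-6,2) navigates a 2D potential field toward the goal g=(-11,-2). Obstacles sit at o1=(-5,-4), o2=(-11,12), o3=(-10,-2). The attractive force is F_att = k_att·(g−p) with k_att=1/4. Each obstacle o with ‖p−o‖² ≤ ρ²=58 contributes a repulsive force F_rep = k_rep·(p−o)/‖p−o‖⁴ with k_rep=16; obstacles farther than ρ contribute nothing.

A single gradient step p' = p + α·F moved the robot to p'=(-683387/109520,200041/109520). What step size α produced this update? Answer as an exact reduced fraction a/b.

α = 1/5

F_att = 1/4·(g−p) = 1/4·(-5,-4) = (-1.2500,-1.0000)
o1: d²=37 ≤ ρ²=58; F_rep = 16·(-1,6)/37² = (-0.0117,0.0701)
o2: d²=125 > ρ²=58 → inactive
o3: d²=32 ≤ ρ²=58; F_rep = 16·(4,4)/32² = (0.0625,0.0625)
F = F_att + ΣF_rep = (-1.1992,-0.8674)
Δp = p'−p = (-0.2398,-0.1735); α = Δx/Fx = (-26267/109520) / (-26267/21904) = 1/5
check: Δy/Fy = (-18999/109520) / (-18999/21904) = 1/5 ✓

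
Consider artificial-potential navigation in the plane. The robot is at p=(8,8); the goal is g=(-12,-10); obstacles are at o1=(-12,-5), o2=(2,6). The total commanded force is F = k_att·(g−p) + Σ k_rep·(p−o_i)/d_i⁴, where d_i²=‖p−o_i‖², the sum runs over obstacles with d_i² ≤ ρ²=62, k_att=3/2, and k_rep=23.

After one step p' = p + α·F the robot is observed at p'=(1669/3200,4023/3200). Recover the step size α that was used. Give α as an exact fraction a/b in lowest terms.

F_att = 3/2·(g−p) = 3/2·(-20,-18) = (-30.0000,-27.0000)
o1: d²=569 > ρ²=62 → inactive
o2: d²=40 ≤ ρ²=62; F_rep = 23·(6,2)/40² = (0.0862,0.0288)
F = F_att + ΣF_rep = (-29.9138,-26.9713)
Δp = p'−p = (-7.4784,-6.7428); α = Δx/Fx = (-23931/3200) / (-23931/800) = 1/4
check: Δy/Fy = (-21577/3200) / (-21577/800) = 1/4 ✓

α = 1/4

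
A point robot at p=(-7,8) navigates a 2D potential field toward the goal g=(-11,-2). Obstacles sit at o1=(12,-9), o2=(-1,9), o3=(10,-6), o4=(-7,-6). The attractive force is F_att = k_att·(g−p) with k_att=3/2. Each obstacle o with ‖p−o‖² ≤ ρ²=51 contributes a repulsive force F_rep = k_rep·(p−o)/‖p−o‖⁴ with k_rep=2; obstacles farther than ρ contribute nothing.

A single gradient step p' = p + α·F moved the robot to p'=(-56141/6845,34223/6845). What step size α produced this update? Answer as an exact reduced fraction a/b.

F_att = 3/2·(g−p) = 3/2·(-4,-10) = (-6.0000,-15.0000)
o1: d²=650 > ρ²=51 → inactive
o2: d²=37 ≤ ρ²=51; F_rep = 2·(-6,-1)/37² = (-0.0088,-0.0015)
o3: d²=485 > ρ²=51 → inactive
o4: d²=196 > ρ²=51 → inactive
F = F_att + ΣF_rep = (-6.0088,-15.0015)
Δp = p'−p = (-1.2018,-3.0003); α = Δx/Fx = (-8226/6845) / (-8226/1369) = 1/5
check: Δy/Fy = (-20537/6845) / (-20537/1369) = 1/5 ✓

α = 1/5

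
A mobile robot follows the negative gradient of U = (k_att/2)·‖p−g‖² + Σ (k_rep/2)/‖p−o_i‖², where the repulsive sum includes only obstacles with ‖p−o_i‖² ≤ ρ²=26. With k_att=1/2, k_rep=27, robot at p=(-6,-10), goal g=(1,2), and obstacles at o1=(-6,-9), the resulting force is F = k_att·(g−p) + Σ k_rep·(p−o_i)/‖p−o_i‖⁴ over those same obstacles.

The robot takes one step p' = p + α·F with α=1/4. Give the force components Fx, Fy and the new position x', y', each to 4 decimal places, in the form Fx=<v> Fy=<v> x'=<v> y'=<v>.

F_att = 1/2·(g−p) = 1/2·(7,12) = (3.5000,6.0000)
o1: d²=1 ≤ ρ²=26; F_rep = 27·(0,-1)/1² = (0.0000,-27.0000)
F = F_att + ΣF_rep = (3.5000,-21.0000)
p' = p + 1/4·F = (-5.1250,-15.2500)

Fx=3.5000 Fy=-21.0000 x'=-5.1250 y'=-15.2500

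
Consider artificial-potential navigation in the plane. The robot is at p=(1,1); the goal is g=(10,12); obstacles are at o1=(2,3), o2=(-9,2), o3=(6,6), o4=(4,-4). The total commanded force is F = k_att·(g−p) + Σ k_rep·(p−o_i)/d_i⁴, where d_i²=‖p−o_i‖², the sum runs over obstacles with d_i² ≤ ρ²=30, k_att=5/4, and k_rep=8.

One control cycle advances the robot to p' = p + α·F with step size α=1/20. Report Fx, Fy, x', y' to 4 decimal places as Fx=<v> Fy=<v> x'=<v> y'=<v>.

F_att = 5/4·(g−p) = 5/4·(9,11) = (11.2500,13.7500)
o1: d²=5 ≤ ρ²=30; F_rep = 8·(-1,-2)/5² = (-0.3200,-0.6400)
o2: d²=101 > ρ²=30 → inactive
o3: d²=50 > ρ²=30 → inactive
o4: d²=34 > ρ²=30 → inactive
F = F_att + ΣF_rep = (10.9300,13.1100)
p' = p + 1/20·F = (1.5465,1.6555)

Fx=10.9300 Fy=13.1100 x'=1.5465 y'=1.6555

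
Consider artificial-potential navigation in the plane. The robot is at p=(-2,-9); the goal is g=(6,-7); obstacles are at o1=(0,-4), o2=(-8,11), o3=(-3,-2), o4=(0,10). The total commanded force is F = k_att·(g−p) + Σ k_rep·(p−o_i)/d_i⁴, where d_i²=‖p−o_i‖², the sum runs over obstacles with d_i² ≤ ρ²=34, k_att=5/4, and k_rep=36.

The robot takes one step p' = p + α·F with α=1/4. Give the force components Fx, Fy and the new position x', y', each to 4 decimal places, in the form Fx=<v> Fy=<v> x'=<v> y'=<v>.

F_att = 5/4·(g−p) = 5/4·(8,2) = (10.0000,2.5000)
o1: d²=29 ≤ ρ²=34; F_rep = 36·(-2,-5)/29² = (-0.0856,-0.2140)
o2: d²=436 > ρ²=34 → inactive
o3: d²=50 > ρ²=34 → inactive
o4: d²=365 > ρ²=34 → inactive
F = F_att + ΣF_rep = (9.9144,2.2860)
p' = p + 1/4·F = (0.4786,-8.4285)

Fx=9.9144 Fy=2.2860 x'=0.4786 y'=-8.4285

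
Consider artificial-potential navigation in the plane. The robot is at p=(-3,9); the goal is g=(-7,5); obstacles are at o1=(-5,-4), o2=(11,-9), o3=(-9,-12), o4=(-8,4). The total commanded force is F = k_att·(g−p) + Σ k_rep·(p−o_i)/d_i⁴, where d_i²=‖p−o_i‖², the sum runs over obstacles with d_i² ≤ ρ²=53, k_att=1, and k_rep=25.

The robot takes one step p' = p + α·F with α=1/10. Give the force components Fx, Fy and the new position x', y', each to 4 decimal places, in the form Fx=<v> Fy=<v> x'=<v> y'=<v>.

Fx=-3.9500 Fy=-3.9500 x'=-3.3950 y'=8.6050

F_att = 1·(g−p) = 1·(-4,-4) = (-4.0000,-4.0000)
o1: d²=173 > ρ²=53 → inactive
o2: d²=520 > ρ²=53 → inactive
o3: d²=477 > ρ²=53 → inactive
o4: d²=50 ≤ ρ²=53; F_rep = 25·(5,5)/50² = (0.0500,0.0500)
F = F_att + ΣF_rep = (-3.9500,-3.9500)
p' = p + 1/10·F = (-3.3950,8.6050)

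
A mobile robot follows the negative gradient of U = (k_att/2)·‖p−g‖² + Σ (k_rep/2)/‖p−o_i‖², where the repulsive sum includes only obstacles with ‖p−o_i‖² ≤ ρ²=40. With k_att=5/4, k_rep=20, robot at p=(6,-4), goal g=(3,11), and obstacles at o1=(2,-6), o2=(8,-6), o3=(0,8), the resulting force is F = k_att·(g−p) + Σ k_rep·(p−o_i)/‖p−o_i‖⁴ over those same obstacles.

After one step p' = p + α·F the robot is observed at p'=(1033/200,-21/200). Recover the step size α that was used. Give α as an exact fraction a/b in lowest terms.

α = 1/5

F_att = 5/4·(g−p) = 5/4·(-3,15) = (-3.7500,18.7500)
o1: d²=20 ≤ ρ²=40; F_rep = 20·(4,2)/20² = (0.2000,0.1000)
o2: d²=8 ≤ ρ²=40; F_rep = 20·(-2,2)/8² = (-0.6250,0.6250)
o3: d²=180 > ρ²=40 → inactive
F = F_att + ΣF_rep = (-4.1750,19.4750)
Δp = p'−p = (-0.8350,3.8950); α = Δx/Fx = (-167/200) / (-167/40) = 1/5
check: Δy/Fy = (779/200) / (779/40) = 1/5 ✓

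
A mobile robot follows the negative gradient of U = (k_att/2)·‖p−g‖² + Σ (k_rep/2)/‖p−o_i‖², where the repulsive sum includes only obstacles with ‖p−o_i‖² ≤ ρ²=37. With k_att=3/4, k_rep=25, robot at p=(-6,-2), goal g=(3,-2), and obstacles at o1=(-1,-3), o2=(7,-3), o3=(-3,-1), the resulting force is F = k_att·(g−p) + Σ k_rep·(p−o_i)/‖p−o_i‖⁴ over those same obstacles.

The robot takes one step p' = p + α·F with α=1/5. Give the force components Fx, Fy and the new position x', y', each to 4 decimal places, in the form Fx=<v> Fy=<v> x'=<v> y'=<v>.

F_att = 3/4·(g−p) = 3/4·(9,0) = (6.7500,0.0000)
o1: d²=26 ≤ ρ²=37; F_rep = 25·(-5,1)/26² = (-0.1849,0.0370)
o2: d²=170 > ρ²=37 → inactive
o3: d²=10 ≤ ρ²=37; F_rep = 25·(-3,-1)/10² = (-0.7500,-0.2500)
F = F_att + ΣF_rep = (5.8151,-0.2130)
p' = p + 1/5·F = (-4.8370,-2.0426)

Fx=5.8151 Fy=-0.2130 x'=-4.8370 y'=-2.0426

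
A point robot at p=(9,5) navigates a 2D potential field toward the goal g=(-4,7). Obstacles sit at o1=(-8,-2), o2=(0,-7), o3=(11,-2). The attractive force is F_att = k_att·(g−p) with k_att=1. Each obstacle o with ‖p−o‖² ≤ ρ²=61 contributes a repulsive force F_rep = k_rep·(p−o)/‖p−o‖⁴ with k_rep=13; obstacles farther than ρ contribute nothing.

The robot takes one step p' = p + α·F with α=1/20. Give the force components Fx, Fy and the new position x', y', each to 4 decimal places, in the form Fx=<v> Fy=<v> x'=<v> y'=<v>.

F_att = 1·(g−p) = 1·(-13,2) = (-13.0000,2.0000)
o1: d²=338 > ρ²=61 → inactive
o2: d²=225 > ρ²=61 → inactive
o3: d²=53 ≤ ρ²=61; F_rep = 13·(-2,7)/53² = (-0.0093,0.0324)
F = F_att + ΣF_rep = (-13.0093,2.0324)
p' = p + 1/20·F = (8.3495,5.1016)

Fx=-13.0093 Fy=2.0324 x'=8.3495 y'=5.1016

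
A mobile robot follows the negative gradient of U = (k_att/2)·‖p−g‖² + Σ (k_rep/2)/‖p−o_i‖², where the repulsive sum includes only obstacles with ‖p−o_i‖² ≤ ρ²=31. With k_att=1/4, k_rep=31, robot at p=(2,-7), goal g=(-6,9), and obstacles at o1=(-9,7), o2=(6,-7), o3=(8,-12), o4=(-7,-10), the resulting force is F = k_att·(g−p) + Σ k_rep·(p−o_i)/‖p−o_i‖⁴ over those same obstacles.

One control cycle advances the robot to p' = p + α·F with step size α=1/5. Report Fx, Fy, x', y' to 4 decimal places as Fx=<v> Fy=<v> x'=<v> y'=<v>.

Fx=-2.4844 Fy=4.0000 x'=1.5031 y'=-6.2000

F_att = 1/4·(g−p) = 1/4·(-8,16) = (-2.0000,4.0000)
o1: d²=317 > ρ²=31 → inactive
o2: d²=16 ≤ ρ²=31; F_rep = 31·(-4,0)/16² = (-0.4844,0.0000)
o3: d²=61 > ρ²=31 → inactive
o4: d²=90 > ρ²=31 → inactive
F = F_att + ΣF_rep = (-2.4844,4.0000)
p' = p + 1/5·F = (1.5031,-6.2000)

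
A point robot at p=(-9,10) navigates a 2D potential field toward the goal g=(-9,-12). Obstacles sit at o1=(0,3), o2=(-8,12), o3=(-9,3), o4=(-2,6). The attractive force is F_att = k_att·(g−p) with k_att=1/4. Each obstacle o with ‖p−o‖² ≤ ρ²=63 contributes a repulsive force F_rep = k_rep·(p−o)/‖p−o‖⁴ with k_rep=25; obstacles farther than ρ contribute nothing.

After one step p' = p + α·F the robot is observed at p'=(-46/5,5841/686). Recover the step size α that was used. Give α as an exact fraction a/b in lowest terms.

F_att = 1/4·(g−p) = 1/4·(0,-22) = (0.0000,-5.5000)
o1: d²=130 > ρ²=63 → inactive
o2: d²=5 ≤ ρ²=63; F_rep = 25·(-1,-2)/5² = (-1.0000,-2.0000)
o3: d²=49 ≤ ρ²=63; F_rep = 25·(0,7)/49² = (0.0000,0.0729)
o4: d²=65 > ρ²=63 → inactive
F = F_att + ΣF_rep = (-1.0000,-7.4271)
Δp = p'−p = (-0.2000,-1.4854); α = Δx/Fx = (-1/5) / (-1) = 1/5
check: Δy/Fy = (-1019/686) / (-5095/686) = 1/5 ✓

α = 1/5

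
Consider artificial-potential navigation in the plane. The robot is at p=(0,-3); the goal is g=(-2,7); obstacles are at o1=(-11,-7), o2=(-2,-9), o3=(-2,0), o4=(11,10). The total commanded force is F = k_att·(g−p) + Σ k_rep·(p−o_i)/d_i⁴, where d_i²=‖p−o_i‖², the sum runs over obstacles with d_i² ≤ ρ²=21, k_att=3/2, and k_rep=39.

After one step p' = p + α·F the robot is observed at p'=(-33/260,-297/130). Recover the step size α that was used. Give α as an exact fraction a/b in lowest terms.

F_att = 3/2·(g−p) = 3/2·(-2,10) = (-3.0000,15.0000)
o1: d²=137 > ρ²=21 → inactive
o2: d²=40 > ρ²=21 → inactive
o3: d²=13 ≤ ρ²=21; F_rep = 39·(2,-3)/13² = (0.4615,-0.6923)
o4: d²=290 > ρ²=21 → inactive
F = F_att + ΣF_rep = (-2.5385,14.3077)
Δp = p'−p = (-0.1269,0.7154); α = Δx/Fx = (-33/260) / (-33/13) = 1/20
check: Δy/Fy = (93/130) / (186/13) = 1/20 ✓

α = 1/20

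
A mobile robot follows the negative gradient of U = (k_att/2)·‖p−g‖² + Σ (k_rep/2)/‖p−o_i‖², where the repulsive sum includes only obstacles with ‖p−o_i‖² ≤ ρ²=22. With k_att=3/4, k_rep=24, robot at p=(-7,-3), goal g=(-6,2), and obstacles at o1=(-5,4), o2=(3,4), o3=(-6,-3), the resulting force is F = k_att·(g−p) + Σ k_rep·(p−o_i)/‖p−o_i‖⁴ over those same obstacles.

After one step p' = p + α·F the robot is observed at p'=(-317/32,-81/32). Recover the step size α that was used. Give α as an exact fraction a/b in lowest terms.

F_att = 3/4·(g−p) = 3/4·(1,5) = (0.7500,3.7500)
o1: d²=53 > ρ²=22 → inactive
o2: d²=149 > ρ²=22 → inactive
o3: d²=1 ≤ ρ²=22; F_rep = 24·(-1,0)/1² = (-24.0000,0.0000)
F = F_att + ΣF_rep = (-23.2500,3.7500)
Δp = p'−p = (-2.9062,0.4688); α = Δx/Fx = (-93/32) / (-93/4) = 1/8
check: Δy/Fy = (15/32) / (15/4) = 1/8 ✓

α = 1/8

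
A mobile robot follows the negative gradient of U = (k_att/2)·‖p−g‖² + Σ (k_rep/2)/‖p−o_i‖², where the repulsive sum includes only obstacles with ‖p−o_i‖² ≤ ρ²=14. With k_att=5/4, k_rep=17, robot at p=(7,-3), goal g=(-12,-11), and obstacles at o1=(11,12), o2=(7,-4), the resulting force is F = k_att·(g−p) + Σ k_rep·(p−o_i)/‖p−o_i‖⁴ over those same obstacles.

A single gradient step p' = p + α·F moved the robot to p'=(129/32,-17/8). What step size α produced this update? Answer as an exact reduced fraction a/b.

α = 1/8

F_att = 5/4·(g−p) = 5/4·(-19,-8) = (-23.7500,-10.0000)
o1: d²=241 > ρ²=14 → inactive
o2: d²=1 ≤ ρ²=14; F_rep = 17·(0,1)/1² = (0.0000,17.0000)
F = F_att + ΣF_rep = (-23.7500,7.0000)
Δp = p'−p = (-2.9688,0.8750); α = Δx/Fx = (-95/32) / (-95/4) = 1/8
check: Δy/Fy = (7/8) / (7) = 1/8 ✓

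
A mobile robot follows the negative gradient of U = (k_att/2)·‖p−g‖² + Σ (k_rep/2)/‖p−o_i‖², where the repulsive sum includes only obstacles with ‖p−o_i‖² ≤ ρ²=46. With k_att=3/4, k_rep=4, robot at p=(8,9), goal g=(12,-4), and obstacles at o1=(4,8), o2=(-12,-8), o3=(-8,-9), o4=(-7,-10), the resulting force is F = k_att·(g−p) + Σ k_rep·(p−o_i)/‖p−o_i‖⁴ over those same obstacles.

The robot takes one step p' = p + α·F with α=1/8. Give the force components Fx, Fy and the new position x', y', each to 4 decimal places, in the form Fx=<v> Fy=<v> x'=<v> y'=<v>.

F_att = 3/4·(g−p) = 3/4·(4,-13) = (3.0000,-9.7500)
o1: d²=17 ≤ ρ²=46; F_rep = 4·(4,1)/17² = (0.0554,0.0138)
o2: d²=689 > ρ²=46 → inactive
o3: d²=580 > ρ²=46 → inactive
o4: d²=586 > ρ²=46 → inactive
F = F_att + ΣF_rep = (3.0554,-9.7362)
p' = p + 1/8·F = (8.3819,7.7830)

Fx=3.0554 Fy=-9.7362 x'=8.3819 y'=7.7830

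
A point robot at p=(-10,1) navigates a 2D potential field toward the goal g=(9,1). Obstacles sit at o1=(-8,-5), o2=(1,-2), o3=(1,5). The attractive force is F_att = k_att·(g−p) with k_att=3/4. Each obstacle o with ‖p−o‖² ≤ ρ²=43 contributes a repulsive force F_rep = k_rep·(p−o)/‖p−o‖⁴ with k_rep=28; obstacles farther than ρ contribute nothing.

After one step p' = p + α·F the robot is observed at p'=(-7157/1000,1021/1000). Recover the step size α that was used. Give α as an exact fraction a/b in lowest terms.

α = 1/5

F_att = 3/4·(g−p) = 3/4·(19,0) = (14.2500,0.0000)
o1: d²=40 ≤ ρ²=43; F_rep = 28·(-2,6)/40² = (-0.0350,0.1050)
o2: d²=130 > ρ²=43 → inactive
o3: d²=137 > ρ²=43 → inactive
F = F_att + ΣF_rep = (14.2150,0.1050)
Δp = p'−p = (2.8430,0.0210); α = Δx/Fx = (2843/1000) / (2843/200) = 1/5
check: Δy/Fy = (21/1000) / (21/200) = 1/5 ✓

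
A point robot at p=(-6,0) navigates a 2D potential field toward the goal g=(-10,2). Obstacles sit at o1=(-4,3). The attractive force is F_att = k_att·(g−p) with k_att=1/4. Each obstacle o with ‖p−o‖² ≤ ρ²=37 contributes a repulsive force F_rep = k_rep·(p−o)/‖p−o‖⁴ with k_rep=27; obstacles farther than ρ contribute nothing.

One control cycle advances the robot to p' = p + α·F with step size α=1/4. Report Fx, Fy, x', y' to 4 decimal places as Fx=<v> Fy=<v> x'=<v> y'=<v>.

Fx=-1.3195 Fy=0.0207 x'=-6.3299 y'=0.0052

F_att = 1/4·(g−p) = 1/4·(-4,2) = (-1.0000,0.5000)
o1: d²=13 ≤ ρ²=37; F_rep = 27·(-2,-3)/13² = (-0.3195,-0.4793)
F = F_att + ΣF_rep = (-1.3195,0.0207)
p' = p + 1/4·F = (-6.3299,0.0052)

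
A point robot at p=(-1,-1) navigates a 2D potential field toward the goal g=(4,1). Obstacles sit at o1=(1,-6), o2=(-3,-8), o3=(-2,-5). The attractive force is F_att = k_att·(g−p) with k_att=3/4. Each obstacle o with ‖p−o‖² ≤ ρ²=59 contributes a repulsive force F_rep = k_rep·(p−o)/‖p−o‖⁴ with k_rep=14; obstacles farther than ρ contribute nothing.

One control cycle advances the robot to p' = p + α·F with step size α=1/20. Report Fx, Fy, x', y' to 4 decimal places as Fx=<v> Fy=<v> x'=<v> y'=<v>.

F_att = 3/4·(g−p) = 3/4·(5,2) = (3.7500,1.5000)
o1: d²=29 ≤ ρ²=59; F_rep = 14·(-2,5)/29² = (-0.0333,0.0832)
o2: d²=53 ≤ ρ²=59; F_rep = 14·(2,7)/53² = (0.0100,0.0349)
o3: d²=17 ≤ ρ²=59; F_rep = 14·(1,4)/17² = (0.0484,0.1938)
F = F_att + ΣF_rep = (3.7751,1.8119)
p' = p + 1/20·F = (-0.8112,-0.9094)

Fx=3.7751 Fy=1.8119 x'=-0.8112 y'=-0.9094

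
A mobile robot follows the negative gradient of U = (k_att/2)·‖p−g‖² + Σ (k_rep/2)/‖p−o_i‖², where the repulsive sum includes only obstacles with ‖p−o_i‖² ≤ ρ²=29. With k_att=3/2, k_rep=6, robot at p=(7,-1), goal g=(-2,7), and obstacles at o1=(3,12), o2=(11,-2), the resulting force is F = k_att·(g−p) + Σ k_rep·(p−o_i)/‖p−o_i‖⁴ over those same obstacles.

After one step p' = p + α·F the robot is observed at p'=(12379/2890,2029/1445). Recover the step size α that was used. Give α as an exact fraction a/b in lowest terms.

F_att = 3/2·(g−p) = 3/2·(-9,8) = (-13.5000,12.0000)
o1: d²=185 > ρ²=29 → inactive
o2: d²=17 ≤ ρ²=29; F_rep = 6·(-4,1)/17² = (-0.0830,0.0208)
F = F_att + ΣF_rep = (-13.5830,12.0208)
Δp = p'−p = (-2.7166,2.4042); α = Δx/Fx = (-7851/2890) / (-7851/578) = 1/5
check: Δy/Fy = (3474/1445) / (3474/289) = 1/5 ✓

α = 1/5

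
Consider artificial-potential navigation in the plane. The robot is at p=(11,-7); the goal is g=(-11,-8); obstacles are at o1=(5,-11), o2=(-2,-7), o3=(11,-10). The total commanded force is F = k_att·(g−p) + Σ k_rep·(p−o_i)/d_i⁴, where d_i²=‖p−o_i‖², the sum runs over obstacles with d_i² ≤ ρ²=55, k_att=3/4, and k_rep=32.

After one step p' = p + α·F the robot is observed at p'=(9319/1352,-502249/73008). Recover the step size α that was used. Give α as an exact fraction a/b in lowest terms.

F_att = 3/4·(g−p) = 3/4·(-22,-1) = (-16.5000,-0.7500)
o1: d²=52 ≤ ρ²=55; F_rep = 32·(6,4)/52² = (0.0710,0.0473)
o2: d²=169 > ρ²=55 → inactive
o3: d²=9 ≤ ρ²=55; F_rep = 32·(0,3)/9² = (0.0000,1.1852)
F = F_att + ΣF_rep = (-16.4290,0.4825)
Δp = p'−p = (-4.1072,0.1206); α = Δx/Fx = (-5553/1352) / (-5553/338) = 1/4
check: Δy/Fy = (8807/73008) / (8807/18252) = 1/4 ✓

α = 1/4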